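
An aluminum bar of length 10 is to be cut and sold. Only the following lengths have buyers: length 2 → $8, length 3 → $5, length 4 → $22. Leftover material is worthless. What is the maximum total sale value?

52

Consider every possible first cut. r[k] is the best of p[i]+r[k−i] over all sellable i≤k.
r[1] = 0
r[2] = 8
r[3] = max(8+0, 5+0) = 8
r[4] = max(8+8, 5+0, 22+0) = 22
r[5] = max(8+8, 5+8, 22+0) = 22
r[6] = max(8+22, 5+8, 22+8) = 30
r[7] = max(8+22, 5+22, 22+8) = 30
r[8] = max(8+30, 5+22, 22+22) = 44
r[9] = max(8+30, 5+30, 22+22) = 44
r[10] = max(8+44, 5+30, 22+30) = 52
One optimal cutting: 4 + 4 + 2 → $52.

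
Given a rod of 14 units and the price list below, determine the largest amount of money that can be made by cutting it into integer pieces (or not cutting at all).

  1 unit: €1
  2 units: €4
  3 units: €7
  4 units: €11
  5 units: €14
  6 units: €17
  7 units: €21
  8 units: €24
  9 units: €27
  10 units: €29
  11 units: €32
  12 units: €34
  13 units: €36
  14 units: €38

42

Consider every possible first cut. best[k] is the best of p[i]+best[k−i] over all sellable i≤k.
best[1] = 1
best[2] = 4
best[3] = 7
best[4] = 11
best[5] = 14
best[6] = 17
best[7] = 21
best[8] = 24
best[9] = 27
best[10] = 29
best[11] = 32  (first piece 4, then best[7]=21)
best[12] = 35  (first piece 4, then best[8]=24)
best[13] = 38  (first piece 4, then best[9]=27)
best[14] = 42  (first piece 7, then best[7]=21)
One optimal cutting: 7 + 7 → €21 + €21 = €42.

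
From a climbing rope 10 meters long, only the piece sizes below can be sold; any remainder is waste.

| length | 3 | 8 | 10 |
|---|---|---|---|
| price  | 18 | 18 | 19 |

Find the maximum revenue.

54

Consider every possible first cut. best[k] is the best of p[i]+best[k−i] over all sellable i≤k.
best[1] = 0
best[2] = 0
best[3] = 18
best[4] = 18
best[5] = 18
best[6] = 36  (first piece 3, then best[3]=18)
best[7] = 36
best[8] = 36
best[9] = 54  (first piece 3, then best[6]=36)
best[10] = 54
One optimal cutting: pieces 3 + 3 + 3 with 1 meter of scrap → €54.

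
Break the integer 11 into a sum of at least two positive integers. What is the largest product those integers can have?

Define f[k] = max over 1≤i<k of i · max(k−i, f[k−i]); the inner max lets the remainder stay uncut if that's better.
f[2] = 1×max(1,0) = 1×1 = 1
f[3] = 1×max(2,1) = 1×2 = 2
f[4] = 2×max(2,1) = 2×2 = 4
f[5] = 2×max(3,2) = 2×3 = 6
f[6] = 3×max(3,2) = 3×3 = 9
f[7] = 2×max(5,6) = 2×6 = 12
f[8] = 2×max(6,9) = 2×9 = 18
f[9] = 3×max(6,9) = 3×9 = 27
f[10] = 2×max(8,18) = 2×18 = 36
f[11] = 2×max(9,27) = 2×27 = 54
One optimal split: 3 + 3 + 3 + 2; product 3×3×3×2 = 54.

54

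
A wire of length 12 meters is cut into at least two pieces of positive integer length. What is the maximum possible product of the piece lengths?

Let prod[k] be the best product for length k (with at least one cut). For each first piece i, the rest contributes max(k−i, prod[k−i]).
Small cases: prod[2]=1, prod[3]=2, prod[4]=4.
prod[5] = 2*max(3,2) = 2*3 = 6
prod[6] = 3*max(3,2) = 3*3 = 9
prod[7] = 2*max(5,6) = 2*6 = 12
prod[8] = 2*max(6,9) = 2*9 = 18
prod[9] = 3*max(6,9) = 3*9 = 27
prod[10] = 2*max(8,18) = 2*18 = 36
prod[11] = 2*max(9,27) = 2*27 = 54
prod[12] = 3*max(9,27) = 3*27 = 81
One optimal split: 3 + 3 + 3 + 3; product 3*3*3*3 = 81.

81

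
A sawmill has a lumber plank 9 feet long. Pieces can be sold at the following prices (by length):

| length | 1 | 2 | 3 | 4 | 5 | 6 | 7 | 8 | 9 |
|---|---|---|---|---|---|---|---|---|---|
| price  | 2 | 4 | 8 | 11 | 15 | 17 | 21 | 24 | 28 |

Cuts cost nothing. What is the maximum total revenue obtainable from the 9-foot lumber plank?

28

Consider every possible first cut. R[k] is the best of p[i]+R[k−i] over all sellable i≤k.
R[1] = 2
R[2] = 4  (first piece 1, then R[1]=2)
R[3] = 8
R[4] = 11
R[5] = 15
R[6] = 17  (first piece 1, then R[5]=15)
R[7] = 21
R[8] = 24
R[9] = 28
Best is to sell the whole 9-foot piece uncut for $28.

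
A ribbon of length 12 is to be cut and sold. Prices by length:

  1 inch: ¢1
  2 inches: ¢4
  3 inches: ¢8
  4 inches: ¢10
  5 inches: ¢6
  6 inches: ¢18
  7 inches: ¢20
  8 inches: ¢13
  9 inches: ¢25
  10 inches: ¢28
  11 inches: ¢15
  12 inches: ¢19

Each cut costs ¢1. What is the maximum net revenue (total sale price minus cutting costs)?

35

Let v[k] be the best obtainable value from length k. For each k, try every first piece i and keep the best of price[i] + v[k−i] minus the 1 cut fee when i<k.
v[1] = 1
v[2] = max(1+1-1, 4+0) = 4
v[3] = max(1+4-1, 4+1-1, 8+0) = 8
v[4] = max(1+8-1, 4+4-1, 8+1-1, 10+0) = 10
v[5] = max(1+10-1, 4+8-1, 8+4-1, 10+1-1, 6+0) = 11
v[6] = max(1+11-1, 4+10-1, 8+8-1, 10+4-1, 6+1-1, 18+0) = 18
v[7] = max(1+18-1, 4+11-1, 8+10-1, …, 18+1-1, 20+0) = 20
v[8] = max(1+20-1, 4+18-1, 8+11-1, …, 20+1-1, 13+0) = 21
v[9] = max(1+21-1, 4+20-1, 8+18-1, …, 13+1-1, 25+0) = 25
v[10] = max(1+25-1, 4+21-1, 8+20-1, …, 25+1-1, 28+0) = 28
v[11] = max(1+28-1, 4+25-1, 8+21-1, …, 28+1-1, 15+0) = 29
v[12] = max(1+29-1, 4+28-1, 8+25-1, …, 15+1-1, 19+0) = 35
One optimal plan: pieces 6 + 6 (1 cut) → ¢36 − ¢1 = ¢35.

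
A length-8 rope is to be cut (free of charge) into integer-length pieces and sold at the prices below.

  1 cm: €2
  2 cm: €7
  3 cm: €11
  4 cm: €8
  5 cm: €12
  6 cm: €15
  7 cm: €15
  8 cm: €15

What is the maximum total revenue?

29

Build r[k] bottom-up: r[k] = max over allowed piece i of (p[i] + r[k−i]).
r[1] = 2
r[2] = 7
r[3] = 11
r[4] = 14  (first piece 2, then r[2]=7)
r[5] = 18  (first piece 2, then r[3]=11)
r[6] = 22  (first piece 3, then r[3]=11)
r[7] = 25  (first piece 2, then r[5]=18)
r[8] = 29  (first piece 2, then r[6]=22)
One optimal cutting: 3 + 3 + 2 → €11 + €11 + €7 = €29.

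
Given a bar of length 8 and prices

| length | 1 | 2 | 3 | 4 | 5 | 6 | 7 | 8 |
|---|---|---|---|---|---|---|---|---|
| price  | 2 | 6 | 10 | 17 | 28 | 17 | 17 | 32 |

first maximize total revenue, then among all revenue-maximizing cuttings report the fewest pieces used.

Consider every possible first cut. r[k] is the best of p[i]+r[k−i] over all sellable i≤k.
r[1] = 2
r[2] = max(2+2, 6+0) = 6
r[3] = max(2+6, 6+2, 10+0) = 10
r[4] = max(2+10, 6+6, 10+2, 17+0) = 17
r[5] = max(2+17, 6+10, 10+6, 17+2, 28+0) = 28
r[6] = max(2+28, 6+17, 10+10, 17+6, 28+2, 17+0) = 30
r[7] = max(2+30, 6+28, 10+17, …, 17+2, 17+0) = 34
r[8] = max(2+34, 6+30, 10+28, …, 17+2, 32+0) = 38
Maximum revenue is €38.
Now minimize piece count subject to staying optimal: for each k, pieces[k] = 1 + min over i with p[i]+r[k−i]=r[k] of pieces[k−i].
pieces[5] = 1
pieces[6] = 2
pieces[7] = 2
pieces[8] = 2

2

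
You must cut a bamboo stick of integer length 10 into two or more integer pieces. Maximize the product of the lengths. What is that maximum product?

36

Fill g[k] for k=2..10: at each k try every first piece i and multiply by the better of (k−i) uncut or g[k−i].
g[2] = 1×max(1,0) = 1×1 = 1
g[3] = max(1×2, 2×1) = 2
g[4] = max(1×3, 2×2, 3×1) = 4
g[5] = max(1×4, 2×3, 3×2, 4×1) = 6
g[6] = max(1×6, 2×4, 3×3, 4×2, 5×1) = 9
g[7] = max(1×9, 2×6, 3×4, 4×3, 5×2, 6×1) = 12
g[8] = max(1×12, 2×9, 3×6, …, 6×2, 7×1) = 18
g[9] = max(1×18, 2×12, 3×9, …, 7×2, 8×1) = 27
g[10] = max(1×27, 2×18, 3×12, …, 8×2, 9×1) = 36
One optimal split: 3 + 3 + 2 + 2; product 3×3×2×2 = 36.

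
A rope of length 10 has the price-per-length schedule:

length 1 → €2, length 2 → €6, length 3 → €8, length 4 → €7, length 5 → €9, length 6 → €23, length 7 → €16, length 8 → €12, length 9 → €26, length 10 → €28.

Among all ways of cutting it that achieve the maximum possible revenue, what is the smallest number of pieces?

3

Consider every possible first cut. r[k] is the best of p[i]+r[k−i] over all sellable i≤k.
r[1] = 2
r[2] = max(2+2, 6+0) = 6
r[3] = max(2+6, 6+2, 8+0) = 8
r[4] = max(2+8, 6+6, 8+2, 7+0) = 12
r[5] = max(2+12, 6+8, 8+6, 7+2, 9+0) = 14
r[6] = max(2+14, 6+12, 8+8, 7+6, 9+2, 23+0) = 23
r[7] = max(2+23, 6+14, 8+12, …, 23+2, 16+0) = 25
r[8] = max(2+25, 6+23, 8+14, …, 16+2, 12+0) = 29
r[9] = max(2+29, 6+25, 8+23, …, 12+2, 26+0) = 31
r[10] = max(2+31, 6+29, 8+25, …, 26+2, 28+0) = 35
Maximum revenue is €35.
Now minimize piece count subject to staying optimal: for each k, pieces[k] = 1 + min over i with p[i]+r[k−i]=r[k] of pieces[k−i].
pieces[7] = 2
pieces[8] = 2
pieces[9] = 2
pieces[10] = 3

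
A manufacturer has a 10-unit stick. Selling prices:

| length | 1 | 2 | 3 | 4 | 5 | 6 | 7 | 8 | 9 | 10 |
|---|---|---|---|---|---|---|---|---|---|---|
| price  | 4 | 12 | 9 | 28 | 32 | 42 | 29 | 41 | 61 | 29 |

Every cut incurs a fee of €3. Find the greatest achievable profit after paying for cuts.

Consider every possible first cut. net[k] is the best of p[i]+net[k−i] over all sellable i≤k, charging 3 whenever i<k.
net[1] = 4
net[2] = 12
net[3] = 13  (first piece 1, then net[2]=12)
net[4] = 28
net[5] = 32
net[6] = 42
net[7] = 43  (first piece 1, then net[6]=42)
net[8] = 53  (first piece 4, then net[4]=28)
net[9] = 61
net[10] = 67  (first piece 4, then net[6]=42)
One optimal plan: pieces 6 + 4 (1 cut) → €70 − €3 = €67.

67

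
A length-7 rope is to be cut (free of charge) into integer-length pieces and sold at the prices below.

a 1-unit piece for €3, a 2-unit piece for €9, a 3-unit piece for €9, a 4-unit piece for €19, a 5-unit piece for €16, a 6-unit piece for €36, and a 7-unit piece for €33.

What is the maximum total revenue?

39

Consider every possible first cut. v[k] is the best of p[i]+v[k−i] over all sellable i≤k.
v[1] = 3
v[2] = max(3+3, 9+0) = 9
v[3] = max(3+9, 9+3, 9+0) = 12
v[4] = max(3+12, 9+9, 9+3, 19+0) = 19
v[5] = max(3+19, 9+12, 9+9, 19+3, 16+0) = 22
v[6] = max(3+22, 9+19, 9+12, 19+9, 16+3, 36+0) = 36
v[7] = max(3+36, 9+22, 9+19, …, 36+3, 33+0) = 39
One optimal cutting: 6 + 1 → €36 + €3 = €39.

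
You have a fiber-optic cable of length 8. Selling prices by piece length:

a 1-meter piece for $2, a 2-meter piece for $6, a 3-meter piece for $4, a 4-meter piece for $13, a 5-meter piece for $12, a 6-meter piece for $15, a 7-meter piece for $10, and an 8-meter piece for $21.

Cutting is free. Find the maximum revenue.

Build v[k] bottom-up: v[k] = max over allowed piece i of (p[i] + v[k−i]).
v[1] = 2
v[2] = max(2+2, 6+0) = 6
v[3] = max(2+6, 6+2, 4+0) = 8
v[4] = max(2+8, 6+6, 4+2, 13+0) = 13
v[5] = max(2+13, 6+8, 4+6, 13+2, 12+0) = 15
v[6] = max(2+15, 6+13, 4+8, 13+6, 12+2, 15+0) = 19
v[7] = max(2+19, 6+15, 4+13, …, 15+2, 10+0) = 21
v[8] = max(2+21, 6+19, 4+15, …, 10+2, 21+0) = 26
One optimal cutting: 4 + 4 → $13 + $13 = $26.

26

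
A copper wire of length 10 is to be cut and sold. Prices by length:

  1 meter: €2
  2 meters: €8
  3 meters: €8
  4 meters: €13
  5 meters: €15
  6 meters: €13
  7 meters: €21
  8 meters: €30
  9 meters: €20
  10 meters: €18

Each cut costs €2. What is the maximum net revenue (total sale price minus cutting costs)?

36

Let net[k] be the best obtainable value from length k. For each k, try every first piece i and keep the best of price[i] + net[k−i] minus the 2 cut fee when i<k.
net[1] = 2
net[2] = 8
net[3] = 8  (first piece 1, then net[2]=8)
net[4] = 14  (first piece 2, then net[2]=8)
net[5] = 15
net[6] = 20  (first piece 2, then net[4]=14)
net[7] = 21  (first piece 2, then net[5]=15)
net[8] = 30
net[9] = 30  (first piece 1, then net[8]=30)
net[10] = 36  (first piece 2, then net[8]=30)
One optimal plan: pieces 8 + 2 (1 cut) → €38 − €2 = €36.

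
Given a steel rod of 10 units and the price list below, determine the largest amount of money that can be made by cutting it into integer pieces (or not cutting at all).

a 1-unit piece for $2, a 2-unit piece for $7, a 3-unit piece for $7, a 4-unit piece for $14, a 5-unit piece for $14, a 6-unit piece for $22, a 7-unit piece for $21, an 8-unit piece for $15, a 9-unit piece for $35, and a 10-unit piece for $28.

Consider every possible first cut. v[k] is the best of p[i]+v[k−i] over all sellable i≤k.
v[1] = 2
v[2] = 7
v[3] = 9  (first piece 1, then v[2]=7)
v[4] = 14  (first piece 2, then v[2]=7)
v[5] = 16  (first piece 1, then v[4]=14)
v[6] = 22
v[7] = 24  (first piece 1, then v[6]=22)
v[8] = 29  (first piece 2, then v[6]=22)
v[9] = 35
v[10] = 37  (first piece 1, then v[9]=35)
One optimal cutting: 9 + 1 → $35 + $2 = $37.

37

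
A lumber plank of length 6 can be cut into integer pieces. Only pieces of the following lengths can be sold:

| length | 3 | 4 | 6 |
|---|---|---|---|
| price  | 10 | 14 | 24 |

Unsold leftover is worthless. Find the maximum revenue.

24

Let f[k] be the best obtainable value from length k. For each k, try every first piece i and keep the best of price[i] + f[k−i].
f[1] = 0
f[2] = 0
f[3] = 10
f[4] = max(10+0, 14+0) = 14
f[5] = max(10+0, 14+0) = 14
f[6] = max(10+10, 14+0, 24+0) = 24
One optimal cutting: 6 → $24.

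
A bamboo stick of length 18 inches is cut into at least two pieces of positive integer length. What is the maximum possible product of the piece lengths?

729

Define m[k] = max over 1≤i<k of i · max(k−i, m[k−i]); the inner max lets the remainder stay uncut if that's better.
m[2] = 1*max(1,0) = 1*1 = 1
m[3] = 1*max(2,1) = 1*2 = 2
m[4] = 2*max(2,1) = 2*2 = 4
m[5] = 2*max(3,2) = 2*3 = 6
m[6] = 3*max(3,2) = 3*3 = 9
m[7] = 2*max(5,6) = 2*6 = 12
m[8] = 2*max(6,9) = 2*9 = 18
m[9] = 3*max(6,9) = 3*9 = 27
m[10] = 2*max(8,18) = 2*18 = 36
m[11] = 2*max(9,27) = 2*27 = 54
m[12] = 3*max(9,27) = 3*27 = 81
m[13] = 2*max(11,54) = 2*54 = 108
m[14] = 2*max(12,81) = 2*81 = 162
m[15] = 3*max(12,81) = 3*81 = 243
m[16] = 2*max(14,162) = 2*162 = 324
m[17] = 2*max(15,243) = 2*243 = 486
m[18] = 3*max(15,243) = 3*243 = 729
One optimal split: 3 + 3 + 3 + 3 + 3 + 3; product 3*3*3*3*3*3 = 729.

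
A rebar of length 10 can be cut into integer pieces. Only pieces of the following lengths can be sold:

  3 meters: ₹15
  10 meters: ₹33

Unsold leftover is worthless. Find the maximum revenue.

Consider every possible first cut. r[k] is the best of p[i]+r[k−i] over all sellable i≤k.
r[1] = 0
r[2] = 0
r[3] = 15
r[4] = 15
r[5] = 15
r[6] = 30  (first piece 3, then r[3]=15)
r[7] = 30
r[8] = 30
r[9] = 45  (first piece 3, then r[6]=30)
r[10] = 45
One optimal cutting: pieces 3 + 3 + 3 with 1 meter of scrap → ₹45.

45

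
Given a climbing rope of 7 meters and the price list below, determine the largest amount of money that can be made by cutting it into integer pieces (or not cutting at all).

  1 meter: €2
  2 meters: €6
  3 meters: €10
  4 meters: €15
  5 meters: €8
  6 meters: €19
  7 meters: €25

25

Consider every possible first cut. best[k] is the best of p[i]+best[k−i] over all sellable i≤k.
best[1] = 2
best[2] = 6
best[3] = 10
best[4] = 15
best[5] = 17  (first piece 1, then best[4]=15)
best[6] = 21  (first piece 2, then best[4]=15)
best[7] = 25  (first piece 3, then best[4]=15)
One optimal cutting: 4 + 3 → €15 + €10 = €25.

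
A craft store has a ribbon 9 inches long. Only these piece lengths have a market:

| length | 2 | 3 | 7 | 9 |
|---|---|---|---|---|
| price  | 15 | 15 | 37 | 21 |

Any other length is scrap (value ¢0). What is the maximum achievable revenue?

60

Let best[k] be the best obtainable value from length k. For each k, try every first piece i and keep the best of price[i] + best[k−i].
best[1] = 0
best[2] = 15
best[3] = max(15+0, 15+0) = 15
best[4] = max(15+15, 15+0) = 30
best[5] = max(15+15, 15+15) = 30
best[6] = max(15+30, 15+15) = 45
best[7] = max(15+30, 15+30, 37+0) = 45
best[8] = max(15+45, 15+30, 37+0) = 60
best[9] = max(15+45, 15+45, 37+15, 21+0) = 60
One optimal cutting: pieces 2 + 2 + 2 + 2 with 1 inch of scrap → ¢60.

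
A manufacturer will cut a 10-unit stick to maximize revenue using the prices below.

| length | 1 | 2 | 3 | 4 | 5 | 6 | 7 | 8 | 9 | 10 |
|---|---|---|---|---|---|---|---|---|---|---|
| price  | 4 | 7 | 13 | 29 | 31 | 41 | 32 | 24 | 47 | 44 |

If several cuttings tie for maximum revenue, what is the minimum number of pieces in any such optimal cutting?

2

Build r[k] bottom-up: r[k] = max over allowed piece i of (p[i] + r[k−i]).
r[1] = 4
r[2] = 8  (first piece 1, then r[1]=4)
r[3] = 13
r[4] = 29
r[5] = 33  (first piece 1, then r[4]=29)
r[6] = 41
r[7] = 45  (first piece 1, then r[6]=41)
r[8] = 58  (first piece 4, then r[4]=29)
r[9] = 62  (first piece 1, then r[8]=58)
r[10] = 70  (first piece 4, then r[6]=41)
Maximum revenue is 70.
Now minimize piece count subject to staying optimal: for each k, pieces[k] = 1 + min over i with p[i]+r[k−i]=r[k] of pieces[k−i].
pieces[7] = 2
pieces[8] = 2
pieces[9] = 3
pieces[10] = 2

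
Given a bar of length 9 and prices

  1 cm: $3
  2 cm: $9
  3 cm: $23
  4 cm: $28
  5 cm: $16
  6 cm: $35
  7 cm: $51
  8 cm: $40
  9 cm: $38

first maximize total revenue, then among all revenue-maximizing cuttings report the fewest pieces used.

3

Build r[k] bottom-up: r[k] = max over allowed piece i of (p[i] + r[k−i]).
r[1] = 3
r[2] = 9
r[3] = 23
r[4] = 28
r[5] = 32  (first piece 2, then r[3]=23)
r[6] = 46  (first piece 3, then r[3]=23)
r[7] = 51  (first piece 3, then r[4]=28)
r[8] = 56  (first piece 4, then r[4]=28)
r[9] = 69  (first piece 3, then r[6]=46)
Maximum revenue is $69.
Now minimize piece count subject to staying optimal: for each k, pieces[k] = 1 + min over i with p[i]+r[k−i]=r[k] of pieces[k−i].
pieces[6] = 2
pieces[7] = 1
pieces[8] = 2
pieces[9] = 3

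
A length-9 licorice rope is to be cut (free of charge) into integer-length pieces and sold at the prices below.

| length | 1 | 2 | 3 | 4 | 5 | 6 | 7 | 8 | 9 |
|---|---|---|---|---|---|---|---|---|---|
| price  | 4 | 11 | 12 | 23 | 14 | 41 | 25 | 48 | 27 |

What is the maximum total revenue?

56

Build v[k] bottom-up: v[k] = max over allowed piece i of (p[i] + v[k−i]).
v[1] = 4
v[2] = 11
v[3] = 15  (first piece 1, then v[2]=11)
v[4] = 23
v[5] = 27  (first piece 1, then v[4]=23)
v[6] = 41
v[7] = 45  (first piece 1, then v[6]=41)
v[8] = 52  (first piece 2, then v[6]=41)
v[9] = 56  (first piece 1, then v[8]=52)
One optimal cutting: 6 + 2 + 1 → ¢41 + ¢11 + ¢4 = ¢56.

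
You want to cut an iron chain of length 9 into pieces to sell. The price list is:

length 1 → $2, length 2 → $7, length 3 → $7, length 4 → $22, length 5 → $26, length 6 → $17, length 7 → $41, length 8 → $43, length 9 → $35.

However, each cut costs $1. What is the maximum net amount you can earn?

Consider every possible first cut. net[k] is the best of p[i]+net[k−i] over all sellable i≤k, charging 1 whenever i<k.
net[1] = 2
net[2] = max(2+2-1, 7+0) = 7
net[3] = max(2+7-1, 7+2-1, 7+0) = 8
net[4] = max(2+8-1, 7+7-1, 7+2-1, 22+0) = 22
net[5] = max(2+22-1, 7+8-1, 7+7-1, 22+2-1, 26+0) = 26
net[6] = max(2+26-1, 7+22-1, 7+8-1, 22+7-1, 26+2-1, 17+0) = 28
net[7] = max(2+28-1, 7+26-1, 7+22-1, …, 17+2-1, 41+0) = 41
net[8] = max(2+41-1, 7+28-1, 7+26-1, …, 41+2-1, 43+0) = 43
net[9] = max(2+43-1, 7+41-1, 7+28-1, …, 43+2-1, 35+0) = 47
One optimal plan: pieces 7 + 2 (1 cut) → $48 − $1 = $47.

47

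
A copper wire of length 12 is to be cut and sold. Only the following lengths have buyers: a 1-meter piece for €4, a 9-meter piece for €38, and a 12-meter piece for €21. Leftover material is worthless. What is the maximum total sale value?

Let r[k] be the best obtainable value from length k. For each k, try every first piece i and keep the best of price[i] + r[k−i].
r[1] = 4
r[2] = 8  (first piece 1, then r[1]=4)
r[3] = 12  (first piece 1, then r[2]=8)
r[4] = 16  (first piece 1, then r[3]=12)
r[5] = 20  (first piece 1, then r[4]=16)
r[6] = 24  (first piece 1, then r[5]=20)
r[7] = 28  (first piece 1, then r[6]=24)
r[8] = 32  (first piece 1, then r[7]=28)
r[9] = max(4+32, 38+0) = 38
r[10] = max(4+38, 38+4) = 42
r[11] = max(4+42, 38+8) = 46
r[12] = max(4+46, 38+12, 21+0) = 50
One optimal cutting: 9 + 1 + 1 + 1 → €50.

50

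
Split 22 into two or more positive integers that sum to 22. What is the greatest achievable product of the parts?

2916

Define f[k] = max over 1≤i<k of i · max(k−i, f[k−i]); the inner max lets the remainder stay uncut if that's better.
f[2] = 1×max(1,0) = 1×1 = 1
f[3] = 1×max(2,1) = 1×2 = 2
f[4] = 2×max(2,1) = 2×2 = 4
f[5] = 2×max(3,2) = 2×3 = 6
f[6] = 3×max(3,2) = 3×3 = 9
f[7] = 2×max(5,6) = 2×6 = 12
f[8] = 2×max(6,9) = 2×9 = 18
f[9] = 3×max(6,9) = 3×9 = 27
f[10] = 2×max(8,18) = 2×18 = 36
f[11] = 2×max(9,27) = 2×27 = 54
f[12] = 3×max(9,27) = 3×27 = 81
f[13] = 2×max(11,54) = 2×54 = 108
f[14] = 2×max(12,81) = 2×81 = 162
f[15] = 3×max(12,81) = 3×81 = 243
f[16] = 2×max(14,162) = 2×162 = 324
f[17] = 2×max(15,243) = 2×243 = 486
f[18] = 3×max(15,243) = 3×243 = 729
f[19] = 2×max(17,486) = 2×486 = 972
f[20] = 2×max(18,729) = 2×729 = 1458
f[21] = 3×max(18,729) = 3×729 = 2187
f[22] = 2×max(20,1458) = 2×1458 = 2916
One optimal split: 3 + 3 + 3 + 3 + 3 + 3 + 2 + 2; product 3×3×3×3×3×3×2×2 = 2916.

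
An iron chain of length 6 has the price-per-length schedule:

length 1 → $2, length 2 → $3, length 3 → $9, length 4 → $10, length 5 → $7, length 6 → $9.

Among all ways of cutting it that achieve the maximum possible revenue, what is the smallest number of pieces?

Consider every possible first cut. r[k] is the best of p[i]+r[k−i] over all sellable i≤k.
r[1] = 2
r[2] = 4  (first piece 1, then r[1]=2)
r[3] = 9
r[4] = 11  (first piece 1, then r[3]=9)
r[5] = 13  (first piece 1, then r[4]=11)
r[6] = 18  (first piece 3, then r[3]=9)
Maximum revenue is $18.
Now minimize piece count subject to staying optimal: for each k, pieces[k] = 1 + min over i with p[i]+r[k−i]=r[k] of pieces[k−i].
pieces[3] = 1
pieces[4] = 2
pieces[5] = 3
pieces[6] = 2

2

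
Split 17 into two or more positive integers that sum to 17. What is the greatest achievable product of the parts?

Fill g[k] for k=2..17: at each k try every first piece i and multiply by the better of (k−i) uncut or g[k−i].
g[2] = 1·max(1,0) = 1·1 = 1
g[3] = 1·max(2,1) = 1·2 = 2
g[4] = 2·max(2,1) = 2·2 = 4
g[5] = 2·max(3,2) = 2·3 = 6
g[6] = 3·max(3,2) = 3·3 = 9
g[7] = 2·max(5,6) = 2·6 = 12
g[8] = 2·max(6,9) = 2·9 = 18
g[9] = 3·max(6,9) = 3·9 = 27
g[10] = 2·max(8,18) = 2·18 = 36
g[11] = 2·max(9,27) = 2·27 = 54
g[12] = 3·max(9,27) = 3·27 = 81
g[13] = 2·max(11,54) = 2·54 = 108
g[14] = 2·max(12,81) = 2·81 = 162
g[15] = 3·max(12,81) = 3·81 = 243
g[16] = 2·max(14,162) = 2·162 = 324
g[17] = 2·max(15,243) = 2·243 = 486
One optimal split: 3 + 3 + 3 + 3 + 3 + 2; product 3·3·3·3·3·2 = 486.

486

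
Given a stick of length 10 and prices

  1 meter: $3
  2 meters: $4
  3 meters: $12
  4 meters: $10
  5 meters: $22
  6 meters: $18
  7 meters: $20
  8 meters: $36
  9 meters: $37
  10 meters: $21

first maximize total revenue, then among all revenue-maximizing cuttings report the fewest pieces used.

Consider every possible first cut. r[k] is the best of p[i]+r[k−i] over all sellable i≤k.
r[1] = 3
r[2] = max(3+3, 4+0) = 6
r[3] = max(3+6, 4+3, 12+0) = 12
r[4] = max(3+12, 4+6, 12+3, 10+0) = 15
r[5] = max(3+15, 4+12, 12+6, 10+3, 22+0) = 22
r[6] = max(3+22, 4+15, 12+12, 10+6, 22+3, 18+0) = 25
r[7] = max(3+25, 4+22, 12+15, …, 18+3, 20+0) = 28
r[8] = max(3+28, 4+25, 12+22, …, 20+3, 36+0) = 36
r[9] = max(3+36, 4+28, 12+25, …, 36+3, 37+0) = 39
r[10] = max(3+39, 4+36, 12+28, …, 37+3, 21+0) = 44
Maximum revenue is $44.
Now minimize piece count subject to staying optimal: for each k, pieces[k] = 1 + min over i with p[i]+r[k−i]=r[k] of pieces[k−i].
pieces[7] = 3
pieces[8] = 1
pieces[9] = 2
pieces[10] = 2

2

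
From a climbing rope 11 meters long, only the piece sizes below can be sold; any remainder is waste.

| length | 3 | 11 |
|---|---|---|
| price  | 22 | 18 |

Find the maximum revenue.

Let best[k] be the best obtainable value from length k. For each k, try every first piece i and keep the best of price[i] + best[k−i].
best[1] = 0
best[2] = 0
best[3] = 22
best[4] = 22
best[5] = 22
best[6] = 44  (first piece 3, then best[3]=22)
best[7] = 44
best[8] = 44
best[9] = 66  (first piece 3, then best[6]=44)
best[10] = 66
best[11] = max(22+44, 18+0) = 66
One optimal cutting: pieces 3 + 3 + 3 with 2 meters of scrap → €66.

66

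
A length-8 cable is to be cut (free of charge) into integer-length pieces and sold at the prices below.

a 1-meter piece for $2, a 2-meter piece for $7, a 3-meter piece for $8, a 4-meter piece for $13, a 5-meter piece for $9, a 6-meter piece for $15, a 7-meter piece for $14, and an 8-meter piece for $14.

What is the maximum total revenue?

Let r[k] be the best obtainable value from length k. For each k, try every first piece i and keep the best of price[i] + r[k−i].
r[1] = 2
r[2] = 7
r[3] = 9  (first piece 1, then r[2]=7)
r[4] = 14  (first piece 2, then r[2]=7)
r[5] = 16  (first piece 1, then r[4]=14)
r[6] = 21  (first piece 2, then r[4]=14)
r[7] = 23  (first piece 1, then r[6]=21)
r[8] = 28  (first piece 2, then r[6]=21)
One optimal cutting: 2 + 2 + 2 + 2 → $7 + $7 + $7 + $7 = $28.

28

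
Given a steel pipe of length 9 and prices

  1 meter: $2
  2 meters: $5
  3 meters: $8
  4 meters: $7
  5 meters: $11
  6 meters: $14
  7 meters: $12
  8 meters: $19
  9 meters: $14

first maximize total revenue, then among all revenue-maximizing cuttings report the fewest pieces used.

Build r[k] bottom-up: r[k] = max over allowed piece i of (p[i] + r[k−i]).
r[1] = 2
r[2] = max(2+2, 5+0) = 5
r[3] = max(2+5, 5+2, 8+0) = 8
r[4] = max(2+8, 5+5, 8+2, 7+0) = 10
r[5] = max(2+10, 5+8, 8+5, 7+2, 11+0) = 13
r[6] = max(2+13, 5+10, 8+8, 7+5, 11+2, 14+0) = 16
r[7] = max(2+16, 5+13, 8+10, …, 14+2, 12+0) = 18
r[8] = max(2+18, 5+16, 8+13, …, 12+2, 19+0) = 21
r[9] = max(2+21, 5+18, 8+16, …, 19+2, 14+0) = 24
Maximum revenue is $24.
Now minimize piece count subject to staying optimal: for each k, pieces[k] = 1 + min over i with p[i]+r[k−i]=r[k] of pieces[k−i].
pieces[6] = 2
pieces[7] = 3
pieces[8] = 3
pieces[9] = 3

3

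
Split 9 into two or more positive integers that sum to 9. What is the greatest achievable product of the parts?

Define P[k] = max over 1≤i<k of i · max(k−i, P[k−i]); the inner max lets the remainder stay uncut if that's better.
Small cases: P[2]=1, P[3]=2.
P[4] = 2×max(2,1) = 2×2 = 4
P[5] = 2×max(3,2) = 2×3 = 6
P[6] = 3×max(3,2) = 3×3 = 9
P[7] = 2×max(5,6) = 2×6 = 12
P[8] = 2×max(6,9) = 2×9 = 18
P[9] = 3×max(6,9) = 3×9 = 27
One optimal split: 3 + 3 + 3; product 3×3×3 = 27.

27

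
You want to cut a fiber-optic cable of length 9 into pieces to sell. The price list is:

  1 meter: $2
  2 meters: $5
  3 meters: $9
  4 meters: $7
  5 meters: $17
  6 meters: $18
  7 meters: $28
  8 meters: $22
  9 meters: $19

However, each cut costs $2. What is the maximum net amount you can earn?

Let v[k] be the best obtainable value from length k. For each k, try every first piece i and keep the best of price[i] + v[k−i] minus the 2 cut fee when i<k.
v[1] = 2
v[2] = 5
v[3] = 9
v[4] = 9  (first piece 1, then v[3]=9)
v[5] = 17
v[6] = 18
v[7] = 28
v[8] = 28  (first piece 1, then v[7]=28)
v[9] = 31  (first piece 2, then v[7]=28)
One optimal plan: pieces 7 + 2 (1 cut) → $33 − $2 = $31.

31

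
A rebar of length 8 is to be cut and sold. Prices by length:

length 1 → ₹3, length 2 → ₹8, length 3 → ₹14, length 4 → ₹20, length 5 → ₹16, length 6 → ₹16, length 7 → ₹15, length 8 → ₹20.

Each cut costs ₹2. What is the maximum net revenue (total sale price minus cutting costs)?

38

Consider every possible first cut. net[k] is the best of p[i]+net[k−i] over all sellable i≤k, charging 2 whenever i<k.
net[1] = 3
net[2] = 8
net[3] = 14
net[4] = 20
net[5] = 21  (first piece 1, then net[4]=20)
net[6] = 26  (first piece 2, then net[4]=20)
net[7] = 32  (first piece 3, then net[4]=20)
net[8] = 38  (first piece 4, then net[4]=20)
One optimal plan: pieces 4 + 4 (1 cut) → ₹40 − ₹2 = ₹38.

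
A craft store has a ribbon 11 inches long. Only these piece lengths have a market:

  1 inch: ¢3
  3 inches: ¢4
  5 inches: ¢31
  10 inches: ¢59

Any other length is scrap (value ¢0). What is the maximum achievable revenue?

Let r[k] be the best obtainable value from length k. For each k, try every first piece i and keep the best of price[i] + r[k−i].
r[1] = 3
r[2] = 6  (first piece 1, then r[1]=3)
r[3] = max(3+6, 4+0) = 9
r[4] = max(3+9, 4+3) = 12
r[5] = max(3+12, 4+6, 31+0) = 31
r[6] = max(3+31, 4+9, 31+3) = 34
r[7] = max(3+34, 4+12, 31+6) = 37
r[8] = max(3+37, 4+31, 31+9) = 40
r[9] = max(3+40, 4+34, 31+12) = 43
r[10] = max(3+43, 4+37, 31+31, 59+0) = 62
r[11] = max(3+62, 4+40, 31+34, 59+3) = 65
One optimal cutting: 5 + 5 + 1 → ¢65.

65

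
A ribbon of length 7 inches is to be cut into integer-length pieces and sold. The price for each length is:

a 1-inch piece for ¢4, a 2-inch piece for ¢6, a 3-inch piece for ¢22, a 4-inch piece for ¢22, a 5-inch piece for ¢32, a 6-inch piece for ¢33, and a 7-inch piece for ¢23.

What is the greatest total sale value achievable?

Consider every possible first cut. best[k] is the best of p[i]+best[k−i] over all sellable i≤k.
best[1] = 4
best[2] = 8  (first piece 1, then best[1]=4)
best[3] = 22
best[4] = 26  (first piece 1, then best[3]=22)
best[5] = 32
best[6] = 44  (first piece 3, then best[3]=22)
best[7] = 48  (first piece 1, then best[6]=44)
One optimal cutting: 3 + 3 + 1 → ¢22 + ¢22 + ¢4 = ¢48.

48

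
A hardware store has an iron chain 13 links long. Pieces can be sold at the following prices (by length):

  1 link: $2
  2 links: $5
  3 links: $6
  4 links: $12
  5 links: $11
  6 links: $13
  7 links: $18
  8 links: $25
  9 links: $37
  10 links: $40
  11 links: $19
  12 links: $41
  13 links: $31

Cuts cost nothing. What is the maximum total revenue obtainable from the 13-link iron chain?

49

Let r[k] be the best obtainable value from length k. For each k, try every first piece i and keep the best of price[i] + r[k−i].
r[1] = 2
r[2] = 5
r[3] = 7  (first piece 1, then r[2]=5)
r[4] = 12
r[5] = 14  (first piece 1, then r[4]=12)
r[6] = 17  (first piece 2, then r[4]=12)
r[7] = 19  (first piece 1, then r[6]=17)
r[8] = 25
r[9] = 37
r[10] = 40
r[11] = 42  (first piece 1, then r[10]=40)
r[12] = 45  (first piece 2, then r[10]=40)
r[13] = 49  (first piece 4, then r[9]=37)
One optimal cutting: 9 + 4 → $37 + $12 = $49.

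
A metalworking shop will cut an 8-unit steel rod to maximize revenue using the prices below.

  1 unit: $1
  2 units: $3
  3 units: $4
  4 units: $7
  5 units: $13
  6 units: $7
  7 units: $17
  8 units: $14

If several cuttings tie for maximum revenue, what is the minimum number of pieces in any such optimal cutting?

2

Let r[k] be the best obtainable value from length k. For each k, try every first piece i and keep the best of price[i] + r[k−i].
r[1] = 1
r[2] = max(1+1, 3+0) = 3
r[3] = max(1+3, 3+1, 4+0) = 4
r[4] = max(1+4, 3+3, 4+1, 7+0) = 7
r[5] = max(1+7, 3+4, 4+3, 7+1, 13+0) = 13
r[6] = max(1+13, 3+7, 4+4, 7+3, 13+1, 7+0) = 14
r[7] = max(1+14, 3+13, 4+7, …, 7+1, 17+0) = 17
r[8] = max(1+17, 3+14, 4+13, …, 17+1, 14+0) = 18
Maximum revenue is $18.
Now minimize piece count subject to staying optimal: for each k, pieces[k] = 1 + min over i with p[i]+r[k−i]=r[k] of pieces[k−i].
pieces[5] = 1
pieces[6] = 2
pieces[7] = 1
pieces[8] = 2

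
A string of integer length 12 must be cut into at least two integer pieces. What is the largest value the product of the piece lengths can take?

81

Define m[k] = max over 1≤i<k of i · max(k−i, m[k−i]); the inner max lets the remainder stay uncut if that's better.
m[2] = 1*max(1,0) = 1*1 = 1
m[3] = max(1*2, 2*1) = 2
m[4] = max(1*3, 2*2, 3*1) = 4
m[5] = max(1*4, 2*3, 3*2, 4*1) = 6
m[6] = max(1*6, 2*4, 3*3, 4*2, 5*1) = 9
m[7] = max(1*9, 2*6, 3*4, 4*3, 5*2, 6*1) = 12
m[8] = max(1*12, 2*9, 3*6, …, 6*2, 7*1) = 18
m[9] = max(1*18, 2*12, 3*9, …, 7*2, 8*1) = 27
m[10] = max(1*27, 2*18, 3*12, …, 8*2, 9*1) = 36
m[11] = max(1*36, 2*27, 3*18, …, 9*2, 10*1) = 54
m[12] = max(1*54, 2*36, 3*27, …, 10*2, 11*1) = 81
One optimal split: 3 + 3 + 3 + 3; product 3*3*3*3 = 81.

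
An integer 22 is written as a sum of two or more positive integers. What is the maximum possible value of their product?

2916

Fill m[k] for k=2..22: at each k try every first piece i and multiply by the better of (k−i) uncut or m[k−i].
m[2] = 1*max(1,0) = 1*1 = 1
m[3] = max(1*2, 2*1) = 2
m[4] = max(1*3, 2*2, 3*1) = 4
m[5] = max(1*4, 2*3, 3*2, 4*1) = 6
m[6] = max(1*6, 2*4, 3*3, 4*2, 5*1) = 9
m[7] = max(1*9, 2*6, 3*4, 4*3, 5*2, 6*1) = 12
m[8] = max(1*12, 2*9, 3*6, …, 6*2, 7*1) = 18
m[9] = max(1*18, 2*12, 3*9, …, 7*2, 8*1) = 27
m[10] = max(1*27, 2*18, 3*12, …, 8*2, 9*1) = 36
m[11] = max(1*36, 2*27, 3*18, …, 9*2, 10*1) = 54
m[12] = max(1*54, 2*36, 3*27, …, 10*2, 11*1) = 81
m[13] = max(1*81, 2*54, 3*36, …, 11*2, 12*1) = 108
m[14] = max(1*108, 2*81, 3*54, …, 12*2, 13*1) = 162
m[15] = max(1*162, 2*108, 3*81, …, 13*2, 14*1) = 243
m[16] = max(1*243, 2*162, 3*108, …, 14*2, 15*1) = 324
m[17] = max(1*324, 2*243, 3*162, …, 15*2, 16*1) = 486
m[18] = max(1*486, 2*324, 3*243, …, 16*2, 17*1) = 729
m[19] = max(1*729, 2*486, 3*324, …, 17*2, 18*1) = 972
m[20] = max(1*972, 2*729, 3*486, …, 18*2, 19*1) = 1458
m[21] = max(1*1458, 2*972, 3*729, …, 19*2, 20*1) = 2187
m[22] = max(1*2187, 2*1458, 3*972, …, 20*2, 21*1) = 2916
One optimal split: 3 + 3 + 3 + 3 + 3 + 3 + 2 + 2; product 3*3*3*3*3*3*2*2 = 2916.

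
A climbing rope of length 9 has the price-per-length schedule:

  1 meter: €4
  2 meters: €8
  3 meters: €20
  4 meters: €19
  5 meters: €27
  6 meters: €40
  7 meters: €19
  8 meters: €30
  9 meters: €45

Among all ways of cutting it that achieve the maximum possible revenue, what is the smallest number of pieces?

2

Let r[k] be the best obtainable value from length k. For each k, try every first piece i and keep the best of price[i] + r[k−i].
r[1] = 4
r[2] = 8  (first piece 1, then r[1]=4)
r[3] = 20
r[4] = 24  (first piece 1, then r[3]=20)
r[5] = 28  (first piece 1, then r[4]=24)
r[6] = 40  (first piece 3, then r[3]=20)
r[7] = 44  (first piece 1, then r[6]=40)
r[8] = 48  (first piece 1, then r[7]=44)
r[9] = 60  (first piece 3, then r[6]=40)
Maximum revenue is €60.
Now minimize piece count subject to staying optimal: for each k, pieces[k] = 1 + min over i with p[i]+r[k−i]=r[k] of pieces[k−i].
pieces[6] = 1
pieces[7] = 2
pieces[8] = 2
pieces[9] = 2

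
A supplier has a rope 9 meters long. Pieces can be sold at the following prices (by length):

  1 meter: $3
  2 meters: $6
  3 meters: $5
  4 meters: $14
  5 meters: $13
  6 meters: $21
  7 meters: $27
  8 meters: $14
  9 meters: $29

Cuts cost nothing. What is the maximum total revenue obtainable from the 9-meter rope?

Consider every possible first cut. best[k] is the best of p[i]+best[k−i] over all sellable i≤k.
best[1] = 3
best[2] = max(3+3, 6+0) = 6
best[3] = max(3+6, 6+3, 5+0) = 9
best[4] = max(3+9, 6+6, 5+3, 14+0) = 14
best[5] = max(3+14, 6+9, 5+6, 14+3, 13+0) = 17
best[6] = max(3+17, 6+14, 5+9, 14+6, 13+3, 21+0) = 21
best[7] = max(3+21, 6+17, 5+14, …, 21+3, 27+0) = 27
best[8] = max(3+27, 6+21, 5+17, …, 27+3, 14+0) = 30
best[9] = max(3+30, 6+27, 5+21, …, 14+3, 29+0) = 33
One optimal cutting: 7 + 1 + 1 → $27 + $3 + $3 = $33.

33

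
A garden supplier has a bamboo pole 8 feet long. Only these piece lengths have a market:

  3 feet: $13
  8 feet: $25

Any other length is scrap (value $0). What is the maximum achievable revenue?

26

Let best[k] be the best obtainable value from length k. For each k, try every first piece i and keep the best of price[i] + best[k−i].
best[1] = 0
best[2] = 0
best[3] = 13
best[4] = 13
best[5] = 13
best[6] = 26  (first piece 3, then best[3]=13)
best[7] = 26
best[8] = 26
One optimal cutting: pieces 3 + 3 with 2 feet of scrap → $26.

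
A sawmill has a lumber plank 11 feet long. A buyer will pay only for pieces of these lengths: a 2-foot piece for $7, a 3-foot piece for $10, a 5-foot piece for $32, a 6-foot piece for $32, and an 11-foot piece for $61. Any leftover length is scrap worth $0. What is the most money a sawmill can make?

64

Let r[k] be the best obtainable value from length k. For each k, try every first piece i and keep the best of price[i] + r[k−i].
r[1] = 0
r[2] = 7
r[3] = 10
r[4] = 14  (first piece 2, then r[2]=7)
r[5] = 32
r[6] = 32
r[7] = 39  (first piece 2, then r[5]=32)
r[8] = 42  (first piece 3, then r[5]=32)
r[9] = 46  (first piece 2, then r[7]=39)
r[10] = 64  (first piece 5, then r[5]=32)
r[11] = 64
One optimal cutting: pieces 5 + 5 with 1 foot of scrap → $64.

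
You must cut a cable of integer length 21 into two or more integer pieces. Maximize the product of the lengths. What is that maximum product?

Let f[k] be the best product for length k (with at least one cut). For each first piece i, the rest contributes max(k−i, f[k−i]).
f[2] = 1×max(1,0) = 1×1 = 1
f[3] = 1×max(2,1) = 1×2 = 2
f[4] = 2×max(2,1) = 2×2 = 4
f[5] = 2×max(3,2) = 2×3 = 6
f[6] = 3×max(3,2) = 3×3 = 9
f[7] = 2×max(5,6) = 2×6 = 12
f[8] = 2×max(6,9) = 2×9 = 18
f[9] = 3×max(6,9) = 3×9 = 27
f[10] = 2×max(8,18) = 2×18 = 36
f[11] = 2×max(9,27) = 2×27 = 54
f[12] = 3×max(9,27) = 3×27 = 81
f[13] = 2×max(11,54) = 2×54 = 108
f[14] = 2×max(12,81) = 2×81 = 162
f[15] = 3×max(12,81) = 3×81 = 243
f[16] = 2×max(14,162) = 2×162 = 324
f[17] = 2×max(15,243) = 2×243 = 486
f[18] = 3×max(15,243) = 3×243 = 729
f[19] = 2×max(17,486) = 2×486 = 972
f[20] = 2×max(18,729) = 2×729 = 1458
f[21] = 3×max(18,729) = 3×729 = 2187
One optimal split: 3 + 3 + 3 + 3 + 3 + 3 + 3; product 3×3×3×3×3×3×3 = 2187.

2187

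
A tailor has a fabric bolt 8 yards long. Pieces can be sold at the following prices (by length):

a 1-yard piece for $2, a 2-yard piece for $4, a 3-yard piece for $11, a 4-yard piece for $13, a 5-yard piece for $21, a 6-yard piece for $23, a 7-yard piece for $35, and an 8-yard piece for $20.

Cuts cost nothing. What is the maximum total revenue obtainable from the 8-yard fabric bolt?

Let r[k] be the best obtainable value from length k. For each k, try every first piece i and keep the best of price[i] + r[k−i].
r[1] = 2
r[2] = 4  (first piece 1, then r[1]=2)
r[3] = 11
r[4] = 13  (first piece 1, then r[3]=11)
r[5] = 21
r[6] = 23  (first piece 1, then r[5]=21)
r[7] = 35
r[8] = 37  (first piece 1, then r[7]=35)
One optimal cutting: 7 + 1 → $35 + $2 = $37.

37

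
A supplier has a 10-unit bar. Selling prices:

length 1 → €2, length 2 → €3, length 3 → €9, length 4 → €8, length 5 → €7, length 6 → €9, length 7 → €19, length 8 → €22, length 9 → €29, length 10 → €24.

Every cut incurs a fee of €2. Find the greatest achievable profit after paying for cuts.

Let r[k] be the best obtainable value from length k. For each k, try every first piece i and keep the best of price[i] + r[k−i] minus the 2 cut fee when i<k.
r[1] = 2
r[2] = 3
r[3] = 9
r[4] = 9  (first piece 1, then r[3]=9)
r[5] = 10  (first piece 2, then r[3]=9)
r[6] = 16  (first piece 3, then r[3]=9)
r[7] = 19
r[8] = 22
r[9] = 29
r[10] = 29  (first piece 1, then r[9]=29)
One optimal plan: pieces 9 + 1 (1 cut) → €31 − €2 = €29.

29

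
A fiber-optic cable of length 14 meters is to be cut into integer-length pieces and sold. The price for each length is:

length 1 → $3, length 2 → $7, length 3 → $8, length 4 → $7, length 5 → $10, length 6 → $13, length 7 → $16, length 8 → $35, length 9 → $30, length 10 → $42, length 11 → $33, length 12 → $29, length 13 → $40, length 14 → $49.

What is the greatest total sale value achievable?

56

Build R[k] bottom-up: R[k] = max over allowed piece i of (p[i] + R[k−i]).
R[1] = 3
R[2] = 7
R[3] = 10  (first piece 1, then R[2]=7)
R[4] = 14  (first piece 2, then R[2]=7)
R[5] = 17  (first piece 1, then R[4]=14)
R[6] = 21  (first piece 2, then R[4]=14)
R[7] = 24  (first piece 1, then R[6]=21)
R[8] = 35
R[9] = 38  (first piece 1, then R[8]=35)
R[10] = 42  (first piece 2, then R[8]=35)
R[11] = 45  (first piece 1, then R[10]=42)
R[12] = 49  (first piece 2, then R[10]=42)
R[13] = 52  (first piece 1, then R[12]=49)
R[14] = 56  (first piece 2, then R[12]=49)
One optimal cutting: 8 + 2 + 2 + 2 → $35 + $7 + $7 + $7 = $56.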